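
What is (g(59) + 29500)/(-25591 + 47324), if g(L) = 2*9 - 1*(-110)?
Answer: 29628/21733 ≈ 1.3633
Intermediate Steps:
g(L) = 128 (g(L) = 18 + 110 = 128)
(g(59) + 29500)/(-25591 + 47324) = (128 + 29500)/(-25591 + 47324) = 29628/21733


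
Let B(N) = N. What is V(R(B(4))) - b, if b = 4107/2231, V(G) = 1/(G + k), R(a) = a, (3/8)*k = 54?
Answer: -605605/330188 ≈ -1.8341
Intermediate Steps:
k = 144 (k = (8/3)*54 = 144)
V(G) = 1/(144 + G) (V(G) = 1/(G + 144) = 1/(144 + G))
b = 4107/2231 (b = 4107*(1/2231) = 4107/2231 ≈ 1.8409)
V(R(B(4))) - b = 1/(144 + 4) - 1*4107/2231 = 1/148 - 4107/2231 = -605605/330188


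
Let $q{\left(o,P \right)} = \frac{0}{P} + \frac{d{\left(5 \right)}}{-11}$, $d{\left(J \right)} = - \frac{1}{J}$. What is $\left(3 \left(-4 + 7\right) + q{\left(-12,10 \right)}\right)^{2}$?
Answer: $\frac{246016}{3025} \approx 81.328$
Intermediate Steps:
$q{\left(o,P \right)} = \frac{1}{55}$ ($q{\left(o,P \right)} = \frac{0}{P} + \frac{\left(-1\right) \frac{1}{5}}{-11} = 0 + \left(-1\right) \frac{1}{5} \left(- \frac{1}{11}\right) = 0 - - \frac{1}{55} = 0 + \frac{1}{55} = \frac{1}{55}$)
$\left(3 \left(-4 + 7\right) + q{\left(-12,10 \right)}\right)^{2} = \left(3 \left(-4 + 7\right) + \frac{1}{55}\right)^{2} = \left(3 \cdot 3 + \frac{1}{55}\right)^{2} = \left(9 + \frac{1}{55}\right)^{2} = \left(\frac{496}{55}\right)^{2} = \frac{246016}{3025}$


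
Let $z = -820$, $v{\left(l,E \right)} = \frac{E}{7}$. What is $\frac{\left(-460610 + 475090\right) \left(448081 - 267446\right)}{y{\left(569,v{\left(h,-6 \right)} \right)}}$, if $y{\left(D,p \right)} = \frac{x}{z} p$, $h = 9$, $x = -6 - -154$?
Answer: $\frac{1876689269000}{111} \approx 1.6907 \cdot 10^{10}$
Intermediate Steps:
$x = 148$ ($x = -6 + 154 = 148$)
$v{\left(l,E \right)} = \frac{E}{7}$ ($v{\left(l,E \right)} = E \frac{1}{7} = \frac{E}{7}$)
$y{\left(D,p \right)} = - \frac{37 p}{205}$ ($y{\left(D,p \right)} = \frac{148}{-820} p = 148 \left(- \frac{1}{820}\right) p = - \frac{37 p}{205}$)
$\frac{\left(-460610 + 475090\right) \left(448081 - 267446\right)}{y{\left(569,v{\left(h,-6 \right)} \right)}} = \frac{\left(-460610 + 475090\right) \left(448081 - 267446\right)}{\left(- \frac{37}{205}\right) \frac{1}{7} \left(-6\right)} = \frac{14480 \cdot 180635}{\left(- \frac{37}{205}\right) \left(- \frac{6}{7}\right)} = \frac{2615594800}{\frac{222}{1435}} = 2615594800 \cdot \frac{1435}{222} = \frac{1876689269000}{111}$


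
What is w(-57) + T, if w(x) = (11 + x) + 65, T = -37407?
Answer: -37388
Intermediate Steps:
w(x) = 76 + x
w(-57) + T = (76 - 57) - 37407 = 19 - 37407 = -37388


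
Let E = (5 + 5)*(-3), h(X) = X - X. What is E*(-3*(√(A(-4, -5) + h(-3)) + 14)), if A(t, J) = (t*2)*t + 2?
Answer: 1260 + 90*√34 ≈ 1784.8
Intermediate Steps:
h(X) = 0
A(t, J) = 2 + 2*t² (A(t, J) = (2*t)*t + 2 = 2*t² + 2 = 2 + 2*t²)
E = -30 (E = 10*(-3) = -30)
E*(-3*(√(A(-4, -5) + h(-3)) + 14)) = -(-90)*(√((2 + 2*(-4)²) + 0) + 14) = -(-90)*(√((2 + 2*16) + 0) + 14) = -(-90)*(√((2 + 32) + 0) + 14) = -(-90)*(√(34 + 0) + 14) = -(-90)*(√34 + 14) = -(-90)*(14 + √34) = -30*(-42 - 3*√34) = 1260 + 90*√34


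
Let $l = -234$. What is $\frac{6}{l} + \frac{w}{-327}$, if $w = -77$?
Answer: $\frac{892}{4251} \approx 0.20983$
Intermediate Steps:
$\frac{6}{l} + \frac{w}{-327} = \frac{6}{-234} - \frac{77}{-327} = 6 \left(- \frac{1}{234}\right) - - \frac{77}{327} = - \frac{1}{39} + \frac{77}{327} = \frac{892}{4251}$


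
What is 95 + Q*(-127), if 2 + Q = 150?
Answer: -18701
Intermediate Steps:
Q = 148 (Q = -2 + 150 = 148)
95 + Q*(-127) = 95 + 148*(-127) = 95 - 18796 = -18701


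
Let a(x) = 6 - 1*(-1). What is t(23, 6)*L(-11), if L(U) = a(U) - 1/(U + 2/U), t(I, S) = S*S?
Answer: 10464/41 ≈ 255.22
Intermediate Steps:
a(x) = 7 (a(x) = 6 + 1 = 7)
t(I, S) = S²
L(U) = 7 - 1/(U + 2/U)
t(23, 6)*L(-11) = 6²*((14 - 1*(-11) + 7*(-11)²)/(2 + (-11)²)) = 36*((14 + 11 + 7*121)/(2 + 121)) = 36*((14 + 11 + 847)/123) = 36*((1/123)*872) = 36*(872/123) = 10464/41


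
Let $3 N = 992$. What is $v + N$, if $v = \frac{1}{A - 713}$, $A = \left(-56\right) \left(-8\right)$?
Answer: $\frac{262877}{795} \approx 330.66$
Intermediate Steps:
$N = \frac{992}{3}$ ($N = \frac{1}{3} \cdot 992 = \frac{992}{3} \approx 330.67$)
$A = 448$
$v = - \frac{1}{265}$ ($v = \frac{1}{448 - 713} = \frac{1}{-265} = - \frac{1}{265} \approx -0.0037736$)
$v + N = - \frac{1}{265} + \frac{992}{3} = \frac{262877}{795}$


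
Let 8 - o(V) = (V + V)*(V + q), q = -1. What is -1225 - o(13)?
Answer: -921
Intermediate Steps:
o(V) = 8 - 2*V*(-1 + V) (o(V) = 8 - (V + V)*(V - 1) = 8 - 2*V*(-1 + V))
-1225 - o(13) = -1225 - (8 - 2*13**2 + 2*13) = -1225 - (8 - 2*169 + 26) = -1225 - (8 - 338 + 26) = -1225 - 1*(-304) = -1225 + 304 = -921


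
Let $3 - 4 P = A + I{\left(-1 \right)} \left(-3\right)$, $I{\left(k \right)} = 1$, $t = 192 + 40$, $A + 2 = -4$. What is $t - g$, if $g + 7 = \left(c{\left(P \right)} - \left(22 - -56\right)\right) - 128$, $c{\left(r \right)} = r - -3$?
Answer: $439$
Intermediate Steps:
$A = -6$ ($A = -2 - 4 = -6$)
$t = 232$
$P = 3$ ($P = \frac{3}{4} - \frac{-6 + 1 \left(-3\right)}{4} = \frac{3}{4} - \frac{-6 - 3}{4} = \frac{3}{4} - - \frac{9}{4} = \frac{3}{4} + \frac{9}{4} = 3$)
$c{\left(r \right)} = 3 + r$ ($c{\left(r \right)} = r + 3 = 3 + r$)
$g = -207$ ($g = -7 + \left(\left(\left(3 + 3\right) - \left(22 - -56\right)\right) - 128\right) = -7 + \left(\left(6 - \left(22 + 56\right)\right) - 128\right) = -7 + \left(\left(6 - 78\right) - 128\right) = -7 - 200 = -207$)
$t - g = 232 - -207 = 232 + 207 = 439$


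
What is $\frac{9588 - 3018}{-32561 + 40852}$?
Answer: $\frac{6570}{8291} \approx 0.79243$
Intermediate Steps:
$\frac{9588 - 3018}{-32561 + 40852} = \frac{6570}{8291}$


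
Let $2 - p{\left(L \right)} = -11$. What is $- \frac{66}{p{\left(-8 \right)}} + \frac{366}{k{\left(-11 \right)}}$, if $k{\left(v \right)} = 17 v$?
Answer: $- \frac{17100}{2431} \approx -7.0341$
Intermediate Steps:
$p{\left(L \right)} = 13$ ($p{\left(L \right)} = 2 - -11 = 2 + 11 = 13$)
$- \frac{66}{p{\left(-8 \right)}} + \frac{366}{k{\left(-11 \right)}} = - \frac{66}{13} + \frac{366}{17 \left(-11\right)} = \left(-66\right) \frac{1}{13} + \frac{366}{-187} = - \frac{66}{13} + 366 \left(- \frac{1}{187}\right) = - \frac{66}{13} - \frac{366}{187} = - \frac{17100}{2431}$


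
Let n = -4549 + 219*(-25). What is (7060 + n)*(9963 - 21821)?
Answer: 35147112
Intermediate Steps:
n = -10024 (n = -4549 - 5475 = -10024)
(7060 + n)*(9963 - 21821) = (7060 - 10024)*(9963 - 21821) = -2964*(-11858) = 35147112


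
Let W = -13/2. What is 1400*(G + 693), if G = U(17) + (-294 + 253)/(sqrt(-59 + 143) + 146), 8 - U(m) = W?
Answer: 1313869725/1327 + 7175*sqrt(21)/1327 ≈ 9.9013e+5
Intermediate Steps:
W = -13/2 (W = -13*1/2 = -13/2 ≈ -6.5000)
U(m) = 29/2 (U(m) = 8 - 1*(-13/2) = 8 + 13/2 = 29/2)
G = 29/2 - 41/(146 + 2*sqrt(21)) (G = 29/2 + (-294 + 253)/(sqrt(-59 + 143) + 146) = 29/2 - 41/(sqrt(84) + 146) = 29/2 - 41/(2*sqrt(21) + 146) = 29/2 - 41/(146 + 2*sqrt(21)) ≈ 14.236)
1400*(G + 693) = 1400*((150939/10616 + 41*sqrt(21)/10616) + 693) = 1400*(7507827/10616 + 41*sqrt(21)/10616) = 1313869725/1327 + 7175*sqrt(21)/1327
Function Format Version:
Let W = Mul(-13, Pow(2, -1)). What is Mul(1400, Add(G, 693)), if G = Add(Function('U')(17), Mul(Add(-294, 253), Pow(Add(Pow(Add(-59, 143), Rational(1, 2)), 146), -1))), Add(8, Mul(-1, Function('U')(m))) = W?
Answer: Add(Rational(1313869725, 1327), Mul(Rational(7175, 1327), Pow(21, Rational(1, 2)))) ≈ 9.9013e+5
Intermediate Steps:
W = Rational(-13, 2) (W = Mul(-13, Rational(1, 2)) = Rational(-13, 2) ≈ -6.5000)
Function('U')(m) = Rational(29, 2) (Function('U')(m) = Add(8, Mul(-1, Rational(-13, 2))) = Add(8, Rational(13, 2)) = Rational(29, 2))
G = Add(Rational(29, 2), Mul(-41, Pow(Add(146, Mul(2, Pow(21, Rational(1, 2)))), -1))) (G = Add(Rational(29, 2), Mul(Add(-294, 253), Pow(Add(Pow(Add(-59, 143), Rational(1, 2)), 146), -1))) = Add(Rational(29, 2), Mul(-41, Pow(Add(Pow(84, Rational(1, 2)), 146), -1))) = Add(Rational(29, 2), Mul(-41, Pow(Add(Mul(2, Pow(21, Rational(1, 2))), 146), -1))) = Add(Rational(29, 2), Mul(-41, Pow(Add(146, Mul(2, Pow(21, Rational(1, 2)))), -1))) ≈ 14.236)
Mul(1400, Add(G, 693)) = Mul(1400, Add(Add(Rational(150939, 10616), Mul(Rational(41, 10616), Pow(21, Rational(1, 2)))), 693)) = Mul(1400, Add(Rational(7507827, 10616), Mul(Rational(41, 10616), Pow(21, Rational(1, 2))))) = Add(Rational(1313869725, 1327), Mul(Rational(7175, 1327), Pow(21, Rational(1, 2))))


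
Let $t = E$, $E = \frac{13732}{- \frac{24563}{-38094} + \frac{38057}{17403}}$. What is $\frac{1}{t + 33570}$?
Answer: $\frac{89391107}{3434365546734} \approx 2.6028 \cdot 10^{-5}$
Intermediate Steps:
$E = \frac{433506084744}{89391107}$ ($E = \frac{13732}{\left(-24563\right) \left(- \frac{1}{38094}\right) + 38057 \cdot \frac{1}{17403}} = \frac{13732}{\frac{3509}{5442} + \frac{38057}{17403}} = \frac{13732}{\frac{89391107}{31569042}} = 13732 \cdot \frac{31569042}{89391107} = \frac{433506084744}{89391107} \approx 4849.5$)
$t = \frac{433506084744}{89391107} \approx 4849.5$
$\frac{1}{t + 33570} = \frac{1}{\frac{433506084744}{89391107} + 33570} = \frac{1}{\frac{3434365546734}{89391107}} = \frac{89391107}{3434365546734}$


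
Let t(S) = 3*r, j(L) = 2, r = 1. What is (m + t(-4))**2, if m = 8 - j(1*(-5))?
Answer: 81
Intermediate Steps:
t(S) = 3 (t(S) = 3*1 = 3)
m = 6 (m = 8 - 1*2 = 8 - 2 = 6)
(m + t(-4))**2 = (6 + 3)**2 = 9**2 = 81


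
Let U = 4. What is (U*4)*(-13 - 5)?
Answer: -288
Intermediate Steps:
(U*4)*(-13 - 5) = (4*4)*(-13 - 5) = 16*(-18) = -288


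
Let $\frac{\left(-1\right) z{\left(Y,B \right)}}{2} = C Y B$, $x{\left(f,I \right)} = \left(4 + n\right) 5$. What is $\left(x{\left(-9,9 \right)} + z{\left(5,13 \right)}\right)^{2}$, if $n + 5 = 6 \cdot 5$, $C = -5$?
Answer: $632025$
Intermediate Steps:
$n = 25$ ($n = -5 + 6 \cdot 5 = -5 + 30 = 25$)
$x{\left(f,I \right)} = 145$ ($x{\left(f,I \right)} = \left(4 + 25\right) 5 = 29 \cdot 5 = 145$)
$z{\left(Y,B \right)} = 10 B Y$ ($z{\left(Y,B \right)} = - 2 - 5 Y B = - 2 \left(- 5 B Y\right) = 10 B Y$)
$\left(x{\left(-9,9 \right)} + z{\left(5,13 \right)}\right)^{2} = \left(145 + 10 \cdot 13 \cdot 5\right)^{2} = \left(145 + 650\right)^{2} = 795^{2} = 632025$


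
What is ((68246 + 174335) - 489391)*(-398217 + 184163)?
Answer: 52830667740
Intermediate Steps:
((68246 + 174335) - 489391)*(-398217 + 184163) = (242581 - 489391)*(-214054) = -246810*(-214054) = 52830667740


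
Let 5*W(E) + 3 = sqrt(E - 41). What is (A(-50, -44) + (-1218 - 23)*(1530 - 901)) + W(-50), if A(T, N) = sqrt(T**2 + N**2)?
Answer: -3902948/5 + 2*sqrt(1109) + I*sqrt(91)/5 ≈ -7.8052e+5 + 1.9079*I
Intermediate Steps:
A(T, N) = sqrt(N**2 + T**2)
W(E) = -3/5 + sqrt(-41 + E)/5 (W(E) = -3/5 + sqrt(E - 41)/5 = -3/5 + sqrt(-41 + E)/5)
(A(-50, -44) + (-1218 - 23)*(1530 - 901)) + W(-50) = (sqrt((-44)**2 + (-50)**2) + (-1218 - 23)*(1530 - 901)) + (-3/5 + sqrt(-41 - 50)/5) = (sqrt(1936 + 2500) - 1241*629) + (-3/5 + sqrt(-91)/5) = (sqrt(4436) - 780589) + (-3/5 + (I*sqrt(91))/5) = (2*sqrt(1109) - 780589) + (-3/5 + I*sqrt(91)/5) = (-780589 + 2*sqrt(1109)) + (-3/5 + I*sqrt(91)/5) = -3902948/5 + 2*sqrt(1109) + I*sqrt(91)/5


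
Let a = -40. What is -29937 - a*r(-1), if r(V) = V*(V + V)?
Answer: -29857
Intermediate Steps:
r(V) = 2*V**2 (r(V) = V*(2*V) = 2*V**2)
-29937 - a*r(-1) = -29937 - (-40)*2*(-1)**2 = -29937 - (-40)*2*1 = -29937 - (-40)*2 = -29937 - 1*(-80) = -29937 + 80 = -29857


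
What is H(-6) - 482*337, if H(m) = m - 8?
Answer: -162448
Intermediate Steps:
H(m) = -8 + m
H(-6) - 482*337 = (-8 - 6) - 482*337 = -14 - 162434 = -162448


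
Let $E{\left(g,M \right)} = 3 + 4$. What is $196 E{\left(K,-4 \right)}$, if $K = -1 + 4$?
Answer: $1372$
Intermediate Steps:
$K = 3$
$E{\left(g,M \right)} = 7$
$196 E{\left(K,-4 \right)} = 196 \cdot 7 = 1372$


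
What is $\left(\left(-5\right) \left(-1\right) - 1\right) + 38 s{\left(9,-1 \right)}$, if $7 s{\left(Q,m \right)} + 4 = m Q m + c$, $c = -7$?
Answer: $- \frac{48}{7} \approx -6.8571$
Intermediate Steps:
$s{\left(Q,m \right)} = - \frac{11}{7} + \frac{Q m^{2}}{7}$ ($s{\left(Q,m \right)} = - \frac{4}{7} + \frac{m Q m - 7}{7} = - \frac{4}{7} + \frac{Q m m - 7}{7} = - \frac{4}{7} + \frac{Q m^{2} - 7}{7} = - \frac{4}{7} + \frac{-7 + Q m^{2}}{7} = - \frac{4}{7} + \left(-1 + \frac{Q m^{2}}{7}\right) = - \frac{11}{7} + \frac{Q m^{2}}{7}$)
$\left(\left(-5\right) \left(-1\right) - 1\right) + 38 s{\left(9,-1 \right)} = \left(\left(-5\right) \left(-1\right) - 1\right) + 38 \left(- \frac{11}{7} + \frac{1}{7} \cdot 9 \left(-1\right)^{2}\right) = \left(5 - 1\right) + 38 \left(- \frac{11}{7} + \frac{1}{7} \cdot 9 \cdot 1\right) = 4 + 38 \left(- \frac{11}{7} + \frac{9}{7}\right) = 4 + 38 \left(- \frac{2}{7}\right) = 4 - \frac{76}{7} = - \frac{48}{7}$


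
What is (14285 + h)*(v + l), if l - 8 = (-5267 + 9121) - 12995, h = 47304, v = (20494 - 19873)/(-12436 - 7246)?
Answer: -11071012423603/19682 ≈ -5.6249e+8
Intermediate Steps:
v = -621/19682 (v = 621/(-19682) = 621*(-1/19682) = -621/19682 ≈ -0.031552)
l = -9133 (l = 8 + ((-5267 + 9121) - 12995) = 8 + (3854 - 12995) = 8 - 9141 = -9133)
(14285 + h)*(v + l) = (14285 + 47304)*(-621/19682 - 9133) = 61589*(-179756327/19682) = -11071012423603/19682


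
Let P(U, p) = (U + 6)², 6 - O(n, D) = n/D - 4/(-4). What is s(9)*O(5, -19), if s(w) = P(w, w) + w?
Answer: 23400/19 ≈ 1231.6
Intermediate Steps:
O(n, D) = 5 - n/D (O(n, D) = 6 - (n/D - 4/(-4)) = 6 - (n/D - 4*(-¼)) = 6 - (n/D + 1) = 6 - (1 + n/D) = 6 + (-1 - n/D) = 5 - n/D)
P(U, p) = (6 + U)²
s(w) = w + (6 + w)² (s(w) = (6 + w)² + w = w + (6 + w)²)
s(9)*O(5, -19) = (9 + (6 + 9)²)*(5 - 1*5/(-19)) = (9 + 15²)*(5 - 1*5*(-1/19)) = (9 + 225)*(5 + 5/19) = 234*(100/19) = 23400/19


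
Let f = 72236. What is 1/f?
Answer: 1/72236 ≈ 1.3844e-5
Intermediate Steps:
1/f = 1/72236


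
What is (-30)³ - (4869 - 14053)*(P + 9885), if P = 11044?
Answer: 192184936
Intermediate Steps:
(-30)³ - (4869 - 14053)*(P + 9885) = (-30)³ - (4869 - 14053)*(11044 + 9885) = -27000 - (-9184)*20929 = -27000 - 1*(-192211936) = -27000 + 192211936 = 192184936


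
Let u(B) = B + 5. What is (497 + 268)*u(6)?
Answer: 8415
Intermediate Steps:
u(B) = 5 + B
(497 + 268)*u(6) = (497 + 268)*(5 + 6) = 765*11 = 8415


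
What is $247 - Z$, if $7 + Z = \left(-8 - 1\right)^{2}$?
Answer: $173$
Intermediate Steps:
$Z = 74$ ($Z = -7 + \left(-8 - 1\right)^{2} = -7 + \left(-9\right)^{2} = -7 + 81 = 74$)
$247 - Z = 247 - 74 = 173$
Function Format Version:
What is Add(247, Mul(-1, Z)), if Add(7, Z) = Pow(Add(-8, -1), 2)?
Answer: 173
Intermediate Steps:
Z = 74 (Z = Add(-7, Pow(Add(-8, -1), 2)) = Add(-7, Pow(-9, 2)) = Add(-7, 81) = 74)
Add(247, Mul(-1, Z)) = Add(247, Mul(-1, 74)) = Add(247, -74) = 173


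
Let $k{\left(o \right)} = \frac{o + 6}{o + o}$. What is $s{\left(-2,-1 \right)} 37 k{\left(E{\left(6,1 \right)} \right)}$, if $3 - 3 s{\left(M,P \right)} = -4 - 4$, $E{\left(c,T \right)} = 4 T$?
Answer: $\frac{2035}{12} \approx 169.58$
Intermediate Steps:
$k{\left(o \right)} = \frac{6 + o}{2 o}$
$s{\left(M,P \right)} = \frac{11}{3}$ ($s{\left(M,P \right)} = 1 - \frac{-4 - 4}{3} = 1 - - \frac{8}{3} = 1 + \frac{8}{3} = \frac{11}{3}$)
$s{\left(-2,-1 \right)} 37 k{\left(E{\left(6,1 \right)} \right)} = \frac{11}{3} \cdot 37 \frac{6 + 4 \cdot 1}{2 \cdot 4 \cdot 1} = \frac{407 \frac{6 + 4}{2 \cdot 4}}{3} = \frac{407 \cdot \frac{1}{2} \cdot \frac{1}{4} \cdot 10}{3} = \frac{407}{3} \cdot \frac{5}{4} = \frac{2035}{12}$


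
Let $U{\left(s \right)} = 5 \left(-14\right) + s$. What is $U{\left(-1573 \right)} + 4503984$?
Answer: $4502341$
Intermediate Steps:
$U{\left(s \right)} = -70 + s$
$U{\left(-1573 \right)} + 4503984 = \left(-70 - 1573\right) + 4503984 = -1643 + 4503984 = 4502341$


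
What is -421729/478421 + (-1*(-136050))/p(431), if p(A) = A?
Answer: 64907411851/206199451 ≈ 314.78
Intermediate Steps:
-421729/478421 + (-1*(-136050))/p(431) = -421729/478421 - 1*(-136050)/431 = -421729*1/478421 + 136050*(1/431) = -421729/478421 + 136050/431 = 64907411851/206199451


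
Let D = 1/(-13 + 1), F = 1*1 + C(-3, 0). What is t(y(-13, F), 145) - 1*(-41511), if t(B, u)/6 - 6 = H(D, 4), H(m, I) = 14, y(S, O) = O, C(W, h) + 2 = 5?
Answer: 41631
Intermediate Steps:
C(W, h) = 3 (C(W, h) = -2 + 5 = 3)
F = 4 (F = 1*1 + 3 = 1 + 3 = 4)
D = -1/12 (D = 1/(-12) = -1/12 ≈ -0.083333)
t(B, u) = 120 (t(B, u) = 36 + 6*14 = 36 + 84 = 120)
t(y(-13, F), 145) - 1*(-41511) = 120 - 1*(-41511) = 120 + 41511 = 41631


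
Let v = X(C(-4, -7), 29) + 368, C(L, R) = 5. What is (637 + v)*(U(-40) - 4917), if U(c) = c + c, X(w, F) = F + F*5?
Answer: -5891463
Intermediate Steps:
X(w, F) = 6*F (X(w, F) = F + 5*F = 6*F)
U(c) = 2*c
v = 542 (v = 6*29 + 368 = 174 + 368 = 542)
(637 + v)*(U(-40) - 4917) = (637 + 542)*(2*(-40) - 4917) = 1179*(-80 - 4917) = 1179*(-4997) = -5891463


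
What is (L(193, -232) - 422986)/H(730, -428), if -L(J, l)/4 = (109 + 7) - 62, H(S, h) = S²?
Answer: -211601/266450 ≈ -0.79415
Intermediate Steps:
L(J, l) = -216 (L(J, l) = -4*((109 + 7) - 62) = -4*(116 - 62) = -4*54 = -216)
(L(193, -232) - 422986)/H(730, -428) = (-216 - 422986)/(730²) = -423202/532900 = -423202*1/532900 = -211601/266450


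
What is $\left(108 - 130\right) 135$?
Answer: $-2970$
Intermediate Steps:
$\left(108 - 130\right) 135 = \left(-22\right) 135 = -2970$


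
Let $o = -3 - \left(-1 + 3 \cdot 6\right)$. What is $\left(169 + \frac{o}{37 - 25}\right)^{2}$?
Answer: $\frac{252004}{9} \approx 28000.0$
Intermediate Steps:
$o = -20$ ($o = -3 - \left(-1 + 18\right) = -3 - 17 = -20$)
$\left(169 + \frac{o}{37 - 25}\right)^{2} = \left(169 + \frac{1}{37 - 25} \left(-20\right)\right)^{2} = \left(169 + \frac{1}{12} \left(-20\right)\right)^{2} = \left(169 - \frac{5}{3}\right)^{2} = \left(\frac{502}{3}\right)^{2} = \frac{252004}{9}$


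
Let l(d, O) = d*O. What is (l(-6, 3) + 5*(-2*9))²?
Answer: 11664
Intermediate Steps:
l(d, O) = O*d
(l(-6, 3) + 5*(-2*9))² = (3*(-6) + 5*(-2*9))² = (-18 + 5*(-18))² = (-18 - 90)² = (-108)² = 11664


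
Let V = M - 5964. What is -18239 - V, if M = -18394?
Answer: 6119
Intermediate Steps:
V = -24358 (V = -18394 - 5964 = -24358)
-18239 - V = -18239 - 1*(-24358) = -18239 + 24358 = 6119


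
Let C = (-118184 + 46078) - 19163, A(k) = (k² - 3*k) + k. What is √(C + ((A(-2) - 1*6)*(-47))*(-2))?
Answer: I*√91081 ≈ 301.8*I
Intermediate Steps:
A(k) = k² - 2*k
C = -91269 (C = -72106 - 19163 = -91269)
√(C + ((A(-2) - 1*6)*(-47))*(-2)) = √(-91269 + ((-2*(-2 - 2) - 1*6)*(-47))*(-2)) = √(-91269 + ((-2*(-4) - 6)*(-47))*(-2)) = √(-91269 + ((8 - 6)*(-47))*(-2)) = √(-91269 + (2*(-47))*(-2)) = √(-91269 - 94*(-2)) = √(-91269 + 188) = √(-91081) = I*√91081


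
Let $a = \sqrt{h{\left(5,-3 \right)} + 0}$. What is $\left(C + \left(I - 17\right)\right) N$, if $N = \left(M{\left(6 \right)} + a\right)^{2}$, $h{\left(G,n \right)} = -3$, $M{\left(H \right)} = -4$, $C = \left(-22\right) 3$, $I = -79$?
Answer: $-2106 + 1296 i \sqrt{3} \approx -2106.0 + 2244.7 i$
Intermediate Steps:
$C = -66$
$a = i \sqrt{3}$ ($a = \sqrt{-3 + 0} = \sqrt{-3} = i \sqrt{3} \approx 1.732 i$)
$N = \left(-4 + i \sqrt{3}\right)^{2} \approx 13.0 - 13.856 i$
$\left(C + \left(I - 17\right)\right) N = \left(-66 - 96\right) \left(4 - i \sqrt{3}\right)^{2} = - 162 \left(4 - i \sqrt{3}\right)^{2}$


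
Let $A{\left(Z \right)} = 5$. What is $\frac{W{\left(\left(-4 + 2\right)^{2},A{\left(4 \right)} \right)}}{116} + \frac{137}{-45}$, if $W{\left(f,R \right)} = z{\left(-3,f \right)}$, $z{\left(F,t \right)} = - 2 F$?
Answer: $- \frac{7811}{2610} \approx -2.9927$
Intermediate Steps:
$W{\left(f,R \right)} = 6$ ($W{\left(f,R \right)} = \left(-2\right) \left(-3\right) = 6$)
$\frac{W{\left(\left(-4 + 2\right)^{2},A{\left(4 \right)} \right)}}{116} + \frac{137}{-45} = \frac{6}{116} + \frac{137}{-45} = 6 \cdot \frac{1}{116} + 137 \left(- \frac{1}{45}\right) = \frac{3}{58} - \frac{137}{45} = - \frac{7811}{2610}$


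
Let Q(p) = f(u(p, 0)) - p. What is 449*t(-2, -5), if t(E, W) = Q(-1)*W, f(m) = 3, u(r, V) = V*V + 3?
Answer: -8980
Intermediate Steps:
u(r, V) = 3 + V² (u(r, V) = V² + 3 = 3 + V²)
Q(p) = 3 - p
t(E, W) = 4*W (t(E, W) = (3 - 1*(-1))*W = (3 + 1)*W = 4*W)
449*t(-2, -5) = 449*(4*(-5)) = 449*(-20) = -8980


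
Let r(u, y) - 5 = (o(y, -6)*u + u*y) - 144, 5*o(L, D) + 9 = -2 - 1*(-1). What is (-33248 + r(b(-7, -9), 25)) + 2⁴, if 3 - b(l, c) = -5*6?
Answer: -32612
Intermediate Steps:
o(L, D) = -2 (o(L, D) = -9/5 + (-2 - 1*(-1))/5 = -9/5 + (-2 + 1)/5 = -9/5 + (⅕)*(-1) = -9/5 - ⅕ = -2)
b(l, c) = 33 (b(l, c) = 3 - (-5)*6 = 3 - 1*(-30) = 3 + 30 = 33)
r(u, y) = -139 - 2*u + u*y (r(u, y) = 5 + ((-2*u + u*y) - 144) = 5 + (-144 - 2*u + u*y) = -139 - 2*u + u*y)
(-33248 + r(b(-7, -9), 25)) + 2⁴ = (-33248 + (-139 - 2*33 + 33*25)) + 2⁴ = (-33248 + (-139 - 66 + 825)) + 16 = (-33248 + 620) + 16 = -32628 + 16 = -32612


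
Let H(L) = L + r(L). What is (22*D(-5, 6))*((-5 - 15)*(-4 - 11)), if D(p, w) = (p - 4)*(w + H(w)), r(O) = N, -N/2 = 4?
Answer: -237600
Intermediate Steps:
N = -8 (N = -2*4 = -8)
r(O) = -8
H(L) = -8 + L (H(L) = L - 8 = -8 + L)
D(p, w) = (-8 + 2*w)*(-4 + p) (D(p, w) = (p - 4)*(w + (-8 + w)) = (-4 + p)*(-8 + 2*w) = (-8 + 2*w)*(-4 + p))
(22*D(-5, 6))*((-5 - 15)*(-4 - 11)) = (22*(32 - 8*6 - 5*6 - 5*(-8 + 6)))*((-5 - 15)*(-4 - 11)) = (22*(32 - 48 - 30 - 5*(-2)))*(-20*(-15)) = (22*(32 - 48 - 30 + 10))*300 = (22*(-36))*300 = -792*300 = -237600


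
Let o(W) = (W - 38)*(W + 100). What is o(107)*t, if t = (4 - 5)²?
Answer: 14283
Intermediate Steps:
o(W) = (-38 + W)*(100 + W)
t = 1 (t = (-1)² = 1)
o(107)*t = (-3800 + 107² + 62*107)*1 = (-3800 + 11449 + 6634)*1 = 14283*1 = 14283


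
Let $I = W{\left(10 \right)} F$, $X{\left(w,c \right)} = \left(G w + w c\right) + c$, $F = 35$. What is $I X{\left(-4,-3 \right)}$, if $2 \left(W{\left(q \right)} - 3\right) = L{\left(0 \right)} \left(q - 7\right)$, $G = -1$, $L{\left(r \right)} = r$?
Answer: $1365$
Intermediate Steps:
$X{\left(w,c \right)} = c - w + c w$ ($X{\left(w,c \right)} = \left(- w + w c\right) + c = \left(- w + c w\right) + c = c - w + c w$)
$W{\left(q \right)} = 3$ ($W{\left(q \right)} = 3 + \frac{0 \left(q - 7\right)}{2} = 3 + \frac{0 \left(-7 + q\right)}{2} = 3 + \frac{1}{2} \cdot 0 = 3 + 0 = 3$)
$I = 105$ ($I = 3 \cdot 35 = 105$)
$I X{\left(-4,-3 \right)} = 105 \left(-3 - -4 - -12\right) = 105 \left(-3 + 4 + 12\right) = 105 \cdot 13 = 1365$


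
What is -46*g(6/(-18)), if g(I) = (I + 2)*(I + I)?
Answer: 460/9 ≈ 51.111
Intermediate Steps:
g(I) = 2*I*(2 + I) (g(I) = (2 + I)*(2*I) = 2*I*(2 + I))
-46*g(6/(-18)) = -92*6/(-18)*(2 + 6/(-18)) = -92*6*(-1/18)*(2 + 6*(-1/18)) = -92*(-1)*(2 - 1/3)/3 = -92*(-1)*5/(3*3) = -46*(-10/9) = 460/9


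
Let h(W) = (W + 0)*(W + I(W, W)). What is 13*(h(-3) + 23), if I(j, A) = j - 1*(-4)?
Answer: 377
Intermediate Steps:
I(j, A) = 4 + j (I(j, A) = j + 4 = 4 + j)
h(W) = W*(4 + 2*W) (h(W) = (W + 0)*(W + (4 + W)) = W*(4 + 2*W))
13*(h(-3) + 23) = 13*(2*(-3)*(2 - 3) + 23) = 13*(2*(-3)*(-1) + 23) = 13*(6 + 23) = 13*29 = 377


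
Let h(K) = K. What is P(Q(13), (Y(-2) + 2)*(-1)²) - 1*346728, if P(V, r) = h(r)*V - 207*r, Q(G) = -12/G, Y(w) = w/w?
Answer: -4515573/13 ≈ -3.4735e+5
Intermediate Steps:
Y(w) = 1
P(V, r) = -207*r + V*r (P(V, r) = r*V - 207*r = V*r - 207*r = -207*r + V*r)
P(Q(13), (Y(-2) + 2)*(-1)²) - 1*346728 = ((1 + 2)*(-1)²)*(-207 - 12/13) - 1*346728 = (3*1)*(-207 - 12*1/13) - 346728 = 3*(-207 - 12/13) - 346728 = 3*(-2703/13) - 346728 = -8109/13 - 346728 = -4515573/13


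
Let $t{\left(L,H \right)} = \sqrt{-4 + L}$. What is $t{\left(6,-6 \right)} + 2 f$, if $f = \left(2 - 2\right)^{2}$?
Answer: $\sqrt{2} \approx 1.4142$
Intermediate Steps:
$f = 0$ ($f = 0^{2} = 0$)
$t{\left(6,-6 \right)} + 2 f = \sqrt{-4 + 6} + 2 \cdot 0 = \sqrt{2} + 0 = \sqrt{2}$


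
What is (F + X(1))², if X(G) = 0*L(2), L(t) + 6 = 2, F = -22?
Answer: 484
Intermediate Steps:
L(t) = -4 (L(t) = -6 + 2 = -4)
X(G) = 0 (X(G) = 0*(-4) = 0)
(F + X(1))² = (-22 + 0)² = (-22)² = 484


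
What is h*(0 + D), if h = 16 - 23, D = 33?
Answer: -231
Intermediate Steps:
h = -7
h*(0 + D) = -7*(0 + 33) = -7*33 = -231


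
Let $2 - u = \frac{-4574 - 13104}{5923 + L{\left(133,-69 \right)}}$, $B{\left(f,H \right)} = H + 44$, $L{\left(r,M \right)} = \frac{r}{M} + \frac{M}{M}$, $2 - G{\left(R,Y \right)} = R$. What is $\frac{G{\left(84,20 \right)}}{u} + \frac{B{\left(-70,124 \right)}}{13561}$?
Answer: $- \frac{227023686271}{13812068354} \approx -16.437$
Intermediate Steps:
$G{\left(R,Y \right)} = 2 - R$
$L{\left(r,M \right)} = 1 + \frac{r}{M}$ ($L{\left(r,M \right)} = \frac{r}{M} + 1 = 1 + \frac{r}{M}$)
$B{\left(f,H \right)} = 44 + H$
$u = \frac{2037028}{408623}$ ($u = 2 - \frac{-4574 - 13104}{5923 + \frac{-69 + 133}{-69}} = 2 - - \frac{17678}{5923 - \frac{64}{69}} = 2 - - \frac{17678}{\frac{408623}{69}} = 2 - \left(-17678\right) \frac{69}{408623} = 2 - - \frac{1219782}{408623} = 2 + \frac{1219782}{408623} = \frac{2037028}{408623} \approx 4.9851$)
$\frac{G{\left(84,20 \right)}}{u} + \frac{B{\left(-70,124 \right)}}{13561} = \frac{2 - 84}{\frac{2037028}{408623}} + \frac{44 + 124}{13561} = \left(2 - 84\right) \frac{408623}{2037028} + 168 \cdot \frac{1}{13561} = \left(-82\right) \frac{408623}{2037028} + \frac{168}{13561} = - \frac{16753543}{1018514} + \frac{168}{13561} = - \frac{227023686271}{13812068354}$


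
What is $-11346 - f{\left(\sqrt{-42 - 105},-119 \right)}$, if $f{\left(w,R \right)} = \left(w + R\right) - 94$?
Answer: $-11133 - 7 i \sqrt{3} \approx -11133.0 - 12.124 i$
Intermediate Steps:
$f{\left(w,R \right)} = -94 + R + w$ ($f{\left(w,R \right)} = \left(R + w\right) - 94 = -94 + R + w$)
$-11346 - f{\left(\sqrt{-42 - 105},-119 \right)} = -11346 - \left(-94 - 119 + \sqrt{-42 - 105}\right) = -11346 - \left(-94 - 119 + \sqrt{-147}\right) = -11346 - \left(-94 - 119 + 7 i \sqrt{3}\right) = -11346 - \left(-213 + 7 i \sqrt{3}\right) = -11346 + \left(213 - 7 i \sqrt{3}\right) = -11133 - 7 i \sqrt{3}$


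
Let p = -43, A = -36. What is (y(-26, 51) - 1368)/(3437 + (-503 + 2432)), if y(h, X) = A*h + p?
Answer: -475/5366 ≈ -0.088520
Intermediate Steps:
y(h, X) = -43 - 36*h (y(h, X) = -36*h - 43 = -43 - 36*h)
(y(-26, 51) - 1368)/(3437 + (-503 + 2432)) = ((-43 - 36*(-26)) - 1368)/(3437 + (-503 + 2432)) = ((-43 + 936) - 1368)/(3437 + 1929) = (893 - 1368)/5366 = -475*1/5366 = -475/5366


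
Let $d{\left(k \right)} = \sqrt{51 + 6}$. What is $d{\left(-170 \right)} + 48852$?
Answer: $48852 + \sqrt{57} \approx 48860.0$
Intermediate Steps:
$d{\left(k \right)} = \sqrt{57}$
$d{\left(-170 \right)} + 48852 = \sqrt{57} + 48852 = 48852 + \sqrt{57}$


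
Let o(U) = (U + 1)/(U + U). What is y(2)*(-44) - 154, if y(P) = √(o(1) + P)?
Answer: -154 - 44*√3 ≈ -230.21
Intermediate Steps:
o(U) = (1 + U)/(2*U) (o(U) = (1 + U)/((2*U)) = (1 + U)*(1/(2*U)) = (1 + U)/(2*U))
y(P) = √(1 + P) (y(P) = √((½)*(1 + 1)/1 + P) = √((½)*1*2 + P) = √(1 + P))
y(2)*(-44) - 154 = √(1 + 2)*(-44) - 154 = √3*(-44) - 154 = -44*√3 - 154 = -154 - 44*√3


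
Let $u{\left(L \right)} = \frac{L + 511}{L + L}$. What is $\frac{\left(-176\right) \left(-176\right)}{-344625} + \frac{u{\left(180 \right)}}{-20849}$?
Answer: $- \frac{15515522701}{172442079000} \approx -0.089975$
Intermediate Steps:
$u{\left(L \right)} = \frac{511 + L}{2 L}$
$\frac{\left(-176\right) \left(-176\right)}{-344625} + \frac{u{\left(180 \right)}}{-20849} = \frac{\left(-176\right) \left(-176\right)}{-344625} + \frac{\frac{1}{2} \cdot \frac{1}{180} \left(511 + 180\right)}{-20849} = 30976 \left(- \frac{1}{344625}\right) + \frac{1}{2} \cdot \frac{1}{180} \cdot 691 \left(- \frac{1}{20849}\right) = - \frac{30976}{344625} + \frac{691}{360} \left(- \frac{1}{20849}\right) = - \frac{30976}{344625} - \frac{691}{7505640} = - \frac{15515522701}{172442079000}$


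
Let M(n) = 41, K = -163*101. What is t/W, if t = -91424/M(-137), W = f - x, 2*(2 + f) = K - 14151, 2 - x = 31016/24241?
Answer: 2216209184/15216040335 ≈ 0.14565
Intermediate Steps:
x = 17466/24241 (x = 2 - 31016/24241 = 17466/24241 ≈ 0.72051)
K = -16463
f = -15309 (f = -2 + (-16463 - 14151)/2 = -2 + (1/2)*(-30614) = -2 - 15307 = -15309)
W = -371122935/24241 (W = -15309 - 1*17466/24241 = -15309 - 17466/24241 = -371122935/24241 ≈ -15310.)
t = -91424/41 ≈ -2229.9
t/W = -91424/(41*(-371122935/24241)) = -91424/41*(-24241/371122935) = 2216209184/15216040335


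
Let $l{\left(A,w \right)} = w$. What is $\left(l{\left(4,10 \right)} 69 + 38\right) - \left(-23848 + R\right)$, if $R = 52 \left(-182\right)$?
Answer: $34040$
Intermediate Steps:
$R = -9464$
$\left(l{\left(4,10 \right)} 69 + 38\right) - \left(-23848 + R\right) = \left(10 \cdot 69 + 38\right) - \left(-23848 - 9464\right) = \left(690 + 38\right) - -33312 = 728 + 33312 = 34040$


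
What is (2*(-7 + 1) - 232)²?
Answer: 59536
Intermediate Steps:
(2*(-7 + 1) - 232)² = (2*(-6) - 232)² = (-12 - 232)² = (-244)² = 59536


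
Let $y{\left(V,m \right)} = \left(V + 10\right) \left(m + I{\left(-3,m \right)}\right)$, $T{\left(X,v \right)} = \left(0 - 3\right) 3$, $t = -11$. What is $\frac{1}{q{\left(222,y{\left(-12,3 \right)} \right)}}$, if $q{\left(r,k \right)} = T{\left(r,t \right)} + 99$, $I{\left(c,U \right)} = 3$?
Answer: $\frac{1}{90} \approx 0.011111$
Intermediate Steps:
$T{\left(X,v \right)} = -9$ ($T{\left(X,v \right)} = \left(-3\right) 3 = -9$)
$y{\left(V,m \right)} = \left(3 + m\right) \left(10 + V\right)$ ($y{\left(V,m \right)} = \left(V + 10\right) \left(m + 3\right) = \left(10 + V\right) \left(3 + m\right) = \left(3 + m\right) \left(10 + V\right)$)
$q{\left(r,k \right)} = 90$ ($q{\left(r,k \right)} = -9 + 99 = 90$)
$\frac{1}{q{\left(222,y{\left(-12,3 \right)} \right)}} = \frac{1}{90}$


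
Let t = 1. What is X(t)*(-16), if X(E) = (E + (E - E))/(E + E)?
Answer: -8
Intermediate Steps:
X(E) = ½ (X(E) = (E + 0)/((2*E)) = E*(1/(2*E)) = ½)
X(t)*(-16) = (½)*(-16) = -8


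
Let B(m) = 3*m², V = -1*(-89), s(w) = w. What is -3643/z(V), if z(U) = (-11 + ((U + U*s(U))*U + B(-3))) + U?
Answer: -3643/712995 ≈ -0.0051094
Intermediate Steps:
V = 89
z(U) = 16 + U + U*(U + U²) (z(U) = (-11 + ((U + U*U)*U + 3*(-3)²)) + U = (-11 + ((U + U²)*U + 3*9)) + U = (-11 + (U*(U + U²) + 27)) + U = (-11 + (27 + U*(U + U²))) + U = (16 + U*(U + U²)) + U = 16 + U + U*(U + U²))
-3643/z(V) = -3643/(16 + 89 + 89² + 89³) = -3643/(16 + 89 + 7921 + 704969) = -3643/712995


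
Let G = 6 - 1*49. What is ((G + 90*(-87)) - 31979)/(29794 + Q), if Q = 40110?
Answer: -9963/17476 ≈ -0.57010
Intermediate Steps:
G = -43 (G = 6 - 49 = -43)
((G + 90*(-87)) - 31979)/(29794 + Q) = ((-43 + 90*(-87)) - 31979)/(29794 + 40110) = ((-43 - 7830) - 31979)/69904 = (-7873 - 31979)*(1/69904) = -39852*1/69904 = -9963/17476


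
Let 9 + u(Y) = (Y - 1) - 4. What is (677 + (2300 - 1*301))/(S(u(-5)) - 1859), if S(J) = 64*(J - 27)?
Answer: -892/1601 ≈ -0.55715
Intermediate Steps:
u(Y) = -14 + Y (u(Y) = -9 + ((Y - 1) - 4) = -9 + ((-1 + Y) - 4) = -9 + (-5 + Y) = -14 + Y)
S(J) = -1728 + 64*J (S(J) = 64*(-27 + J) = -1728 + 64*J)
(677 + (2300 - 1*301))/(S(u(-5)) - 1859) = (677 + (2300 - 1*301))/((-1728 + 64*(-14 - 5)) - 1859) = (677 + (2300 - 301))/((-1728 + 64*(-19)) - 1859) = (677 + 1999)/((-1728 - 1216) - 1859) = 2676/(-2944 - 1859) = 2676/(-4803) = 2676*(-1/4803) = -892/1601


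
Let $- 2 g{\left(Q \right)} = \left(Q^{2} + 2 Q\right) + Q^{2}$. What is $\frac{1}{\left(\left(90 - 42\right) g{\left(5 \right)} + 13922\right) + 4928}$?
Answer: $\frac{1}{17410} \approx 5.7438 \cdot 10^{-5}$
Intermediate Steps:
$g{\left(Q \right)} = - Q - Q^{2}$ ($g{\left(Q \right)} = - \frac{\left(Q^{2} + 2 Q\right) + Q^{2}}{2} = - \frac{2 Q + 2 Q^{2}}{2} = - Q - Q^{2}$)
$\frac{1}{\left(\left(90 - 42\right) g{\left(5 \right)} + 13922\right) + 4928} = \frac{1}{\left(\left(90 - 42\right) \left(\left(-1\right) 5 \left(1 + 5\right)\right) + 13922\right) + 4928} = \frac{1}{\left(48 \left(\left(-1\right) 5 \cdot 6\right) + 13922\right) + 4928} = \frac{1}{\left(48 \left(-30\right) + 13922\right) + 4928} = \frac{1}{\left(-1440 + 13922\right) + 4928} = \frac{1}{12482 + 4928} = \frac{1}{17410}$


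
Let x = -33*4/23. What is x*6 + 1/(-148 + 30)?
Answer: -93479/2714 ≈ -34.443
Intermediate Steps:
x = -132/23 (x = -132*1/23 = -132/23 ≈ -5.7391)
x*6 + 1/(-148 + 30) = -132/23*6 + 1/(-148 + 30) = -792/23 + 1/(-118) = -792/23 - 1/118 = -93479/2714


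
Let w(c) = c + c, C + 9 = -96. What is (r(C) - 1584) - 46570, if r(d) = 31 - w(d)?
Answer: -47913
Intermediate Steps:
C = -105 (C = -9 - 96 = -105)
w(c) = 2*c
r(d) = 31 - 2*d
(r(C) - 1584) - 46570 = ((31 - 2*(-105)) - 1584) - 46570 = ((31 + 210) - 1584) - 46570 = (241 - 1584) - 46570 = -1343 - 46570 = -47913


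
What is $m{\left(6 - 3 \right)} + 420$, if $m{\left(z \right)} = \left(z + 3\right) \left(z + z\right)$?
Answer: $456$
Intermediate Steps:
$m{\left(z \right)} = 2 z \left(3 + z\right)$ ($m{\left(z \right)} = \left(3 + z\right) 2 z = 2 z \left(3 + z\right)$)
$m{\left(6 - 3 \right)} + 420 = 2 \left(6 - 3\right) \left(3 + \left(6 - 3\right)\right) + 420 = 2 \cdot 3 \left(3 + 3\right) + 420 = 2 \cdot 3 \cdot 6 + 420 = 36 + 420 = 456$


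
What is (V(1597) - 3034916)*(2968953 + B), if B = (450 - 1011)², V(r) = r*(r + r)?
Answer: 6783748683948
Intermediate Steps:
V(r) = 2*r² (V(r) = r*(2*r) = 2*r²)
B = 314721 (B = (-561)² = 314721)
(V(1597) - 3034916)*(2968953 + B) = (2*1597² - 3034916)*(2968953 + 314721) = (2*2550409 - 3034916)*3283674 = (5100818 - 3034916)*3283674 = 2065902*3283674 = 6783748683948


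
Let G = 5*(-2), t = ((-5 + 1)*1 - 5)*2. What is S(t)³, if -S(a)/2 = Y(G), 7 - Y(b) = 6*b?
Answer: -2406104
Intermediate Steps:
t = -18 (t = (-4*1 - 5)*2 = (-4 - 5)*2 = -9*2 = -18)
G = -10
Y(b) = 7 - 6*b
S(a) = -134 (S(a) = -2*(7 - 6*(-10)) = -2*(7 + 60) = -2*67 = -134)
S(t)³ = (-134)³ = -2406104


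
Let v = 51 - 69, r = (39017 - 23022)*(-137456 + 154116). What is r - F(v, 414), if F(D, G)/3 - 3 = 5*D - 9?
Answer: 266476988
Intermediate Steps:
r = 266476700 (r = 15995*16660 = 266476700)
v = -18
F(D, G) = -18 + 15*D (F(D, G) = 9 + 3*(5*D - 9) = 9 + 3*(-9 + 5*D) = 9 + (-27 + 15*D) = -18 + 15*D)
r - F(v, 414) = 266476700 - (-18 + 15*(-18)) = 266476700 - (-18 - 270) = 266476700 - 1*(-288) = 266476700 + 288 = 266476988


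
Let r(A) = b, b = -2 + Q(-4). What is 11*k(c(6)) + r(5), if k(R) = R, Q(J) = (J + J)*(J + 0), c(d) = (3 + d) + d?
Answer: 195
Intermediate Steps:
c(d) = 3 + 2*d
Q(J) = 2*J**2 (Q(J) = (2*J)*J = 2*J**2)
b = 30 (b = -2 + 2*(-4)**2 = -2 + 2*16 = -2 + 32 = 30)
r(A) = 30
11*k(c(6)) + r(5) = 11*(3 + 2*6) + 30 = 11*(3 + 12) + 30 = 11*15 + 30 = 165 + 30 = 195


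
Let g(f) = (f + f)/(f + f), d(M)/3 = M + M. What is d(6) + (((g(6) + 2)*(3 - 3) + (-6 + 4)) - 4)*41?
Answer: -210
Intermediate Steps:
d(M) = 6*M (d(M) = 3*(M + M) = 3*(2*M) = 6*M)
g(f) = 1 (g(f) = (2*f)/((2*f)) = (2*f)*(1/(2*f)) = 1)
d(6) + (((g(6) + 2)*(3 - 3) + (-6 + 4)) - 4)*41 = 6*6 + (((1 + 2)*(3 - 3) + (-6 + 4)) - 4)*41 = 36 + ((3*0 - 2) - 4)*41 = 36 + ((0 - 2) - 4)*41 = 36 + (-2 - 4)*41 = 36 - 6*41 = 36 - 246 = -210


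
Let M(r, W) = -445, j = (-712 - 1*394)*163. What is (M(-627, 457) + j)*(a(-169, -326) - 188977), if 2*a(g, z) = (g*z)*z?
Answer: 1657103223177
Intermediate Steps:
a(g, z) = g*z²/2 (a(g, z) = ((g*z)*z)/2 = (g*z²)/2 = g*z²/2)
j = -180278 (j = (-712 - 394)*163 = -1106*163 = -180278)
(M(-627, 457) + j)*(a(-169, -326) - 188977) = (-445 - 180278)*((½)*(-169)*(-326)² - 188977) = -180723*((½)*(-169)*106276 - 188977) = -180723*(-8980322 - 188977) = -180723*(-9169299) = 1657103223177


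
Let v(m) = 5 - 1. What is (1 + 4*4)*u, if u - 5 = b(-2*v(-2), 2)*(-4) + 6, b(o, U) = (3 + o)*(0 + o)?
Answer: -2533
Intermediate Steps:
v(m) = 4
b(o, U) = o*(3 + o) (b(o, U) = (3 + o)*o = o*(3 + o))
u = -149 (u = 5 + (((-2*4)*(3 - 2*4))*(-4) + 6) = 5 + (-8*(3 - 8)*(-4) + 6) = 5 + (-8*(-5)*(-4) + 6) = 5 + (40*(-4) + 6) = 5 + (-160 + 6) = 5 - 154 = -149)
(1 + 4*4)*u = (1 + 4*4)*(-149) = (1 + 16)*(-149) = 17*(-149) = -2533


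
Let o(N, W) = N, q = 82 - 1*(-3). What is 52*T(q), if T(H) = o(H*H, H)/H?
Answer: 4420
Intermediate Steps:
q = 85 (q = 82 + 3 = 85)
T(H) = H (T(H) = (H*H)/H = H**2/H = H)
52*T(q) = 52*85 = 4420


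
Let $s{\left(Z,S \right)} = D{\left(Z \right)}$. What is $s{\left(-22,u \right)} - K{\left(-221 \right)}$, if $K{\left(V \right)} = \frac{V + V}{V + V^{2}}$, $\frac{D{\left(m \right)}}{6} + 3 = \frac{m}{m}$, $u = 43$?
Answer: $- \frac{1319}{110} \approx -11.991$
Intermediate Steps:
$D{\left(m \right)} = -12$ ($D{\left(m \right)} = -18 + 6 \frac{m}{m} = -18 + 6 \cdot 1 = -18 + 6 = -12$)
$s{\left(Z,S \right)} = -12$
$K{\left(V \right)} = \frac{2 V}{V + V^{2}}$
$s{\left(-22,u \right)} - K{\left(-221 \right)} = -12 - \frac{2}{1 - 221} = -12 - \frac{2}{-220} = -12 - 2 \left(- \frac{1}{220}\right) = -12 - - \frac{1}{110} = -12 + \frac{1}{110} = - \frac{1319}{110}$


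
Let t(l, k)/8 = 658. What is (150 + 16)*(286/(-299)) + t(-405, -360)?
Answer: 117420/23 ≈ 5105.2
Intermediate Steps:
t(l, k) = 5264 (t(l, k) = 8*658 = 5264)
(150 + 16)*(286/(-299)) + t(-405, -360) = (150 + 16)*(286/(-299)) + 5264 = 166*(286*(-1/299)) + 5264 = 166*(-22/23) + 5264 = -3652/23 + 5264 = 117420/23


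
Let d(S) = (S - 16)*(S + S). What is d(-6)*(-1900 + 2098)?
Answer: 52272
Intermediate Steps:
d(S) = 2*S*(-16 + S) (d(S) = (-16 + S)*(2*S) = 2*S*(-16 + S))
d(-6)*(-1900 + 2098) = (2*(-6)*(-16 - 6))*(-1900 + 2098) = (2*(-6)*(-22))*198 = 264*198 = 52272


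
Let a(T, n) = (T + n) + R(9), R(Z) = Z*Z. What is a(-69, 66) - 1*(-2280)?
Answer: 2358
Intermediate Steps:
R(Z) = Z²
a(T, n) = 81 + T + n (a(T, n) = (T + n) + 9² = (T + n) + 81 = 81 + T + n)
a(-69, 66) - 1*(-2280) = (81 - 69 + 66) - 1*(-2280) = 78 + 2280 = 2358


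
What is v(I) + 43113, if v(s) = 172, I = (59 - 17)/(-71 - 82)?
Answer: 43285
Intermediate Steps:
I = -14/51 (I = 42/(-153) = 42*(-1/153) = -14/51 ≈ -0.27451)
v(I) + 43113 = 172 + 43113 = 43285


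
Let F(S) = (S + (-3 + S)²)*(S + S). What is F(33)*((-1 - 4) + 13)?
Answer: 492624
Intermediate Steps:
F(S) = 2*S*(S + (-3 + S)²) (F(S) = (S + (-3 + S)²)*(2*S) = 2*S*(S + (-3 + S)²))
F(33)*((-1 - 4) + 13) = (2*33*(33 + (-3 + 33)²))*((-1 - 4) + 13) = (2*33*(33 + 30²))*(-5 + 13) = (2*33*(33 + 900))*8 = (2*33*933)*8 = 61578*8 = 492624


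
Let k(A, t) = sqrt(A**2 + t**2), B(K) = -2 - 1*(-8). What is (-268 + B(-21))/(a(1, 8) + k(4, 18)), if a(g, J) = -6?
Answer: -393/76 - 131*sqrt(85)/76 ≈ -21.063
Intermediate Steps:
B(K) = 6 (B(K) = -2 + 8 = 6)
(-268 + B(-21))/(a(1, 8) + k(4, 18)) = (-268 + 6)/(-6 + sqrt(4**2 + 18**2)) = -262/(-6 + sqrt(16 + 324)) = -262/(-6 + sqrt(340)) = -262/(-6 + 2*sqrt(85))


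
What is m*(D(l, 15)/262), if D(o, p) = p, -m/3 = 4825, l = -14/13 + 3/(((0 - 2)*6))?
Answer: -217125/262 ≈ -828.72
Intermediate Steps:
l = -69/52 (l = -14*1/13 + 3/((-2*6)) = -14/13 + 3/(-12) = -14/13 + 3*(-1/12) = -14/13 - 1/4 = -69/52 ≈ -1.3269)
m = -14475 (m = -3*4825 = -14475)
m*(D(l, 15)/262) = -217125/262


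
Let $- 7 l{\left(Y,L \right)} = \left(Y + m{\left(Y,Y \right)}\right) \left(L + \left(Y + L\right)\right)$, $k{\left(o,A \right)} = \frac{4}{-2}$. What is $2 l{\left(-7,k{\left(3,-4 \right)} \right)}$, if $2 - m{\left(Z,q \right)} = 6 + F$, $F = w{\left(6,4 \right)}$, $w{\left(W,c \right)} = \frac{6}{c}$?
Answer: $- \frac{275}{7} \approx -39.286$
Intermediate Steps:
$k{\left(o,A \right)} = -2$ ($k{\left(o,A \right)} = 4 \left(- \frac{1}{2}\right) = -2$)
$F = \frac{3}{2}$ ($F = \frac{6}{4} = 6 \cdot \frac{1}{4} = \frac{3}{2} \approx 1.5$)
$m{\left(Z,q \right)} = - \frac{11}{2}$ ($m{\left(Z,q \right)} = 2 - \left(6 + \frac{3}{2}\right) = 2 - \frac{15}{2} = - \frac{11}{2}$)
$l{\left(Y,L \right)} = - \frac{\left(- \frac{11}{2} + Y\right) \left(Y + 2 L\right)}{7}$ ($l{\left(Y,L \right)} = - \frac{\left(Y - \frac{11}{2}\right) \left(L + \left(Y + L\right)\right)}{7} = - \frac{\left(- \frac{11}{2} + Y\right) \left(L + \left(L + Y\right)\right)}{7} = - \frac{\left(- \frac{11}{2} + Y\right) \left(Y + 2 L\right)}{7}$)
$2 l{\left(-7,k{\left(3,-4 \right)} \right)} = 2 \left(- \frac{\left(-7\right)^{2}}{7} + \frac{11}{7} \left(-2\right) + \frac{11}{14} \left(-7\right) - \left(- \frac{4}{7}\right) \left(-7\right)\right) = 2 \left(\left(- \frac{1}{7}\right) 49 - \frac{22}{7} - \frac{11}{2} - 4\right) = 2 \left(-7 - \frac{22}{7} - \frac{11}{2} - 4\right) = 2 \left(- \frac{275}{14}\right) = - \frac{275}{7}$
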